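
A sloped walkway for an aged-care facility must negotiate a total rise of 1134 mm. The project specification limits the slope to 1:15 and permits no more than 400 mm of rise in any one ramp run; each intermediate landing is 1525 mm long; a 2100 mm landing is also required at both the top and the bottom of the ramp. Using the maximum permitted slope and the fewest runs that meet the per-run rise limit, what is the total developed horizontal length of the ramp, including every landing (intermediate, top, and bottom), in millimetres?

24260 mm

At most 400 each: 1134/400 = 2.83, giving 3 ramp runs. That means 2 intermediate landings.
Horizontal run for 1134 mm of rise at 1:15 is 1134 × 15 = 17010 mm.
Intermediate landings: 2 × 1525 = 3050 mm.
Top and bottom landings: 2 × 2100 = 4200 mm.
Total = 17010 + 3050 + 4200 = 24260 mm.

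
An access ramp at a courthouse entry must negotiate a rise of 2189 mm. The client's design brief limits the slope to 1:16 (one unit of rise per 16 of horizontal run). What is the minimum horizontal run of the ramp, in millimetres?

35024 mm

Run = rise × 16 = 2189 × 16 = 35024 mm.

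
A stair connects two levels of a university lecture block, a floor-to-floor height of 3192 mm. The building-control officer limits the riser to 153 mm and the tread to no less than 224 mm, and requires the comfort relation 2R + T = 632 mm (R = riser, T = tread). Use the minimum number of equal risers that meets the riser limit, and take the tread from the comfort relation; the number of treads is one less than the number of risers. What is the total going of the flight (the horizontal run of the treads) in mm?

3192 / 153 = 20.86, so 21 risers are needed.
Each riser is 3192/21 = 152 mm (≤ 153 mm).
T = 632 − 2·152 = 328 mm, which satisfies the 224 mm minimum.
Treads = 21 − 1 = 20; going = 20 × 328 = 6560 mm.

6560 mm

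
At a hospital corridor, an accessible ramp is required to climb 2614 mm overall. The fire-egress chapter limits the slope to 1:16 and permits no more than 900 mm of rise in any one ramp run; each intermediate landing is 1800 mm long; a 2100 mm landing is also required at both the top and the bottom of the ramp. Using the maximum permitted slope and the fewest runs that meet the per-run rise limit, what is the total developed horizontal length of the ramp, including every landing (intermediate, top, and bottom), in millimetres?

49624 mm

⌈2614/900⌉ = 3 ramp runs. That means 2 intermediate landings.
Horizontal run for 2614 mm of rise at 1:16 is 2614 × 16 = 41824 mm.
Intermediate landings: 2 × 1800 = 3600 mm.
Top and bottom landings: 2 × 2100 = 4200 mm.
Total = 41824 + 3600 + 4200 = 49624 mm.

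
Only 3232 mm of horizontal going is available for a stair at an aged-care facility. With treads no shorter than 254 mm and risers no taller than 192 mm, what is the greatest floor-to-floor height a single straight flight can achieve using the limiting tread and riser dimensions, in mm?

2496 mm

Treads that fit: ⌊3232 / 254⌋ = 12.
Risers = treads + 1 = 13.
Maximum height = 13 × 192 = 2496 mm.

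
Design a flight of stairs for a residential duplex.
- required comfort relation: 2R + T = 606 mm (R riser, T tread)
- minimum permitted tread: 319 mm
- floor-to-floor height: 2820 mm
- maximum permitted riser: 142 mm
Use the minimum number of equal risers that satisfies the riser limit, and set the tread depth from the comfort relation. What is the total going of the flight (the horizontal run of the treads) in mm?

6156 mm

⌈2820/142⌉ = 20 risers.
R = 2820 ÷ 20 = 141 mm.
Tread T = 606 − 2 × 141 = 324 mm (≥ 319 mm).
20 risers give 19 treads; going = 19 × 324 = 6156 mm.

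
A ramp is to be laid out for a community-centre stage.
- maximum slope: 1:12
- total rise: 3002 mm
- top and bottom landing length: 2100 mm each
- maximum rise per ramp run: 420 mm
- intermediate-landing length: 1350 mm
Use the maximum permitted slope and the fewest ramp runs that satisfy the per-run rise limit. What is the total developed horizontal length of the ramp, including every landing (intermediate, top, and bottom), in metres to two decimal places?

49.67 m

At most 420 each: 3002/420 = 7.15, giving 8 ramp runs. That means 7 intermediate landings.
Ramp run (horizontal) at 1:12: 3002 × 12 = 36024 mm.
7 intermediate landings contribute 7 × 1350 = 9450 mm.
Top and bottom landings: 2 × 2100 = 4200 mm.
Total = 36024 + 9450 + 4200 = 49674 mm.
= 49.67 m.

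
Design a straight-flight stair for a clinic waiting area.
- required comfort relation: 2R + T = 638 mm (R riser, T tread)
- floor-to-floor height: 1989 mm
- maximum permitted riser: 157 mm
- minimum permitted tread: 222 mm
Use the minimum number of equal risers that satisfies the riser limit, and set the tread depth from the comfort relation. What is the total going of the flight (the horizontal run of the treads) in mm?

At most 157 each: 1989/157 = 12.67, giving 13 risers.
Riser R = 1989 / 13 = 153 mm, within the 157 mm limit.
Tread T = 638 − 2 × 153 = 332 mm (≥ 222 mm).
Going = (13 − 1) × 332 = 3984 mm.

3984 mm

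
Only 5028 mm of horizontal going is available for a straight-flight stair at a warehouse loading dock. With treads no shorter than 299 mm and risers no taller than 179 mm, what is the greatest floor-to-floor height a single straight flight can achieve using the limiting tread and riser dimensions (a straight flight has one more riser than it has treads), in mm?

3043 mm

Treads that fit: ⌊5028 / 299⌋ = 16.
Risers = treads + 1 = 17.
Maximum height = 17 × 179 = 3043 mm.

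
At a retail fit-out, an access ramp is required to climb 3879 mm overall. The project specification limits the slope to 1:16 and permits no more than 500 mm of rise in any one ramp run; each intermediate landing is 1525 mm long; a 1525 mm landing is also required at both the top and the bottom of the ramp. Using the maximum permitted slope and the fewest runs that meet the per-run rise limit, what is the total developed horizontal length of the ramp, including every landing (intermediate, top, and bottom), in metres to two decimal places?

75.79 m

3879 / 500 = 7.76, so 8 ramp runs are needed. That means 7 intermediate landings.
Horizontal run for 3879 mm of rise at 1:16 is 3879 × 16 = 62064 mm.
7 intermediate landings contribute 7 × 1525 = 10675 mm.
Top and bottom landings: 2 × 1525 = 3050 mm.
Total = 62064 + 10675 + 3050 = 75789 mm.
= 75.79 m.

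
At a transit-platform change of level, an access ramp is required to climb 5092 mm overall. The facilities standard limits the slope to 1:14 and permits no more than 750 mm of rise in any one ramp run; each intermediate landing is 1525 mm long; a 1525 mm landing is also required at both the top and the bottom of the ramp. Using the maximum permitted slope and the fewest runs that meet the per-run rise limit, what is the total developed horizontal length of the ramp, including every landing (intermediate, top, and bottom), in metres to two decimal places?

At most 750 each: 5092/750 = 6.79, giving 7 ramp runs. That means 6 intermediate landings.
Horizontal run for 5092 mm of rise at 1:14 is 5092 × 14 = 71288 mm.
6 intermediate landings contribute 6 × 1525 = 9150 mm.
Top and bottom landings: 2 × 1525 = 3050 mm.
Total = 71288 + 9150 + 3050 = 83488 mm.
= 83.49 m.

83.49 m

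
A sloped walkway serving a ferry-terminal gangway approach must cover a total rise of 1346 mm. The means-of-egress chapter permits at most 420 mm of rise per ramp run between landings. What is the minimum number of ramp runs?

4 runs

1346 / 420 = 3.20, so 4 ramp runs are needed.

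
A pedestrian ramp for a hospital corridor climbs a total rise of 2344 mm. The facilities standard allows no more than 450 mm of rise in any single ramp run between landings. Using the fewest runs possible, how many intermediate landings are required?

⌈2344/450⌉ = 6 ramp runs.
6 runs are separated by 5 intermediate landings.

5 intermediate landings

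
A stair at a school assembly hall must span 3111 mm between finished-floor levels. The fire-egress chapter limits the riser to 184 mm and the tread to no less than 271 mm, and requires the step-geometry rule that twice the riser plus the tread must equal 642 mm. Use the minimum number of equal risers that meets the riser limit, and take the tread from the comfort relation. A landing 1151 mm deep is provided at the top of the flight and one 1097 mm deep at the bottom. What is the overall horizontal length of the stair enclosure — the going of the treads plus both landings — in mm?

At most 184 each: 3111/184 = 16.91, giving 17 risers.
Riser R = 3111 / 17 = 183 mm, within the 184 mm limit.
From 2R + T = 642: T = 642 − 366 = 276 mm.
17 risers give 16 treads; going = 16 × 276 = 4416 mm.
Enclosure = 4416 + 1151 + 1097 = 6664 mm.

6664 mm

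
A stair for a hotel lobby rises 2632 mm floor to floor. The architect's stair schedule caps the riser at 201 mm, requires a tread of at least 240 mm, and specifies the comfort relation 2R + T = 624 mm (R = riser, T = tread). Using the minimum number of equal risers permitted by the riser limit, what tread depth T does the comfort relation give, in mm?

248 mm

At most 201 each: 2632/201 = 13.09, giving 14 risers.
Each riser is 2632/14 = 188 mm (≤ 201 mm).
From 2R + T = 624: T = 624 − 376 = 248 mm.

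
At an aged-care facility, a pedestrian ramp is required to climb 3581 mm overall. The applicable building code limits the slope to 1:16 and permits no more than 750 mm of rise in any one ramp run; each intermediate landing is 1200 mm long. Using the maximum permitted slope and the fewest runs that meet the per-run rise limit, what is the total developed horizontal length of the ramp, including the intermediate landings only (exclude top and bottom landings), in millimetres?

3581 / 750 = 4.77, so 5 ramp runs are needed. That means 4 intermediate landings.
Horizontal run for 3581 mm of rise at 1:16 is 3581 × 16 = 57296 mm.
Intermediate landings: 4 × 1200 = 4800 mm.
Developed length = 57296 + 4800 = 62096 mm.

62096 mm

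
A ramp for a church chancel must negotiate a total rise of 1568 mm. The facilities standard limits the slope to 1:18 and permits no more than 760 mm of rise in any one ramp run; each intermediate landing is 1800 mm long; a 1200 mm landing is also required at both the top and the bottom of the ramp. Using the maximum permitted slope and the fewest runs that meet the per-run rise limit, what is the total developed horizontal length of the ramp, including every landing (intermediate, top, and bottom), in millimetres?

At most 760 each: 1568/760 = 2.06, giving 3 ramp runs. That means 2 intermediate landings.
Ramp run (horizontal) at 1:18: 1568 × 18 = 28224 mm.
Intermediate landings: 2 × 1800 = 3600 mm.
Top and bottom landings: 2 × 1200 = 2400 mm.
Total = 28224 + 3600 + 2400 = 34224 mm.

34224 mm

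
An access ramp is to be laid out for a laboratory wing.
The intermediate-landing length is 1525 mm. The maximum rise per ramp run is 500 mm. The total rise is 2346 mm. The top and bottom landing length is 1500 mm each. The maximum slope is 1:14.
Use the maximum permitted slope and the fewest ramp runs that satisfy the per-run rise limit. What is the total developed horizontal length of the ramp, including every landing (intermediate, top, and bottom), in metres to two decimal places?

2346 / 500 = 4.692 → round up to 5 ramp runs. That means 4 intermediate landings.
Horizontal run for 2346 mm of rise at 1:14 is 2346 × 14 = 32844 mm.
4 intermediate landings contribute 4 × 1525 = 6100 mm.
Top and bottom landings: 2 × 1500 = 3000 mm.
Total = 32844 + 6100 + 3000 = 41944 mm.
= 41.94 m.

41.94 m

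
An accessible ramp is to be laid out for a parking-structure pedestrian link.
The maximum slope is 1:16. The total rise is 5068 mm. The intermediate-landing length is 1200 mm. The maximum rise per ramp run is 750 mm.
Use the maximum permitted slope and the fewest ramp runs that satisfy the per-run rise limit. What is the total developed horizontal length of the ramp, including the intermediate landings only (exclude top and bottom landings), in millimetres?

88288 mm

5068 / 750 = 6.757 → round up to 7 ramp runs. That means 6 intermediate landings.
Horizontal run for 5068 mm of rise at 1:16 is 5068 × 16 = 81088 mm.
6 intermediate landings contribute 6 × 1200 = 7200 mm.
Developed length = 81088 + 7200 = 88288 mm.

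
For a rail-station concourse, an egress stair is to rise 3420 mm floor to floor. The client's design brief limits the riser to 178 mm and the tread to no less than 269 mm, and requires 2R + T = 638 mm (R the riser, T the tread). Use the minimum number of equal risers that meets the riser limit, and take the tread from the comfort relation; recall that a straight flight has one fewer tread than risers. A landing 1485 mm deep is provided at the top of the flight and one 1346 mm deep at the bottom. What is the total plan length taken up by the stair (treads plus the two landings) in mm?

8455 mm

3420 / 178 = 19.213 → round up to 20 risers.
Each riser is 3420/20 = 171 mm (≤ 178 mm).
From 2R + T = 638: T = 638 − 342 = 296 mm.
Treads = 20 − 1 = 19; going = 19 × 296 = 5624 mm.
Enclosure = 5624 + 1485 + 1346 = 8455 mm.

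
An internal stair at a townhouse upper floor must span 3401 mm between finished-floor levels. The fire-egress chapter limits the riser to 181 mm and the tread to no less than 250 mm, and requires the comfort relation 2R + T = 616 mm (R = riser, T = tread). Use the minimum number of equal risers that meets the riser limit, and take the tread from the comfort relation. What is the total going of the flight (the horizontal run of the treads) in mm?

4644 mm

At most 181 each: 3401/181 = 18.79, giving 19 risers.
Riser R = 3401 / 19 = 179 mm, within the 181 mm limit.
Tread T = 616 − 2 × 179 = 258 mm (≥ 250 mm).
Treads = 19 − 1 = 18; going = 18 × 258 = 4644 mm.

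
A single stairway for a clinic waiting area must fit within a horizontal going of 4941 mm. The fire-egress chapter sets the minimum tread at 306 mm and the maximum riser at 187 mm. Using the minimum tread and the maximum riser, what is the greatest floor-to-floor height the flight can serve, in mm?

3179 mm

4941 / 306 = 16.15, so 16 treads fit.
Risers = treads + 1 = 17.
Maximum height = 17 × 187 = 3179 mm.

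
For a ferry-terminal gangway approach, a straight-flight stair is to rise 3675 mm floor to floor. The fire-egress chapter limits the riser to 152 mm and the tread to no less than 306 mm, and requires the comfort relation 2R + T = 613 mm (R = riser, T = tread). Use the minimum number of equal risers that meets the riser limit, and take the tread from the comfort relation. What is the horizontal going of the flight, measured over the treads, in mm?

7656 mm

3675 / 152 = 24.178 → round up to 25 risers.
Each riser is 3675/25 = 147 mm (≤ 152 mm).
T = 613 − 2·147 = 319 mm, which satisfies the 306 mm minimum.
Treads = 25 − 1 = 24; going = 24 × 319 = 7656 mm.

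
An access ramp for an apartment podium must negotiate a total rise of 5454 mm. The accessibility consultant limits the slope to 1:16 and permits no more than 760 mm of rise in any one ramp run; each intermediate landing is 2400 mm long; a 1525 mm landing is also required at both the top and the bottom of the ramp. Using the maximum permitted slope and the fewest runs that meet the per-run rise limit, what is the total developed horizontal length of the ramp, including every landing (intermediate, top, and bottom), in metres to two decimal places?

107.11 m

At most 760 each: 5454/760 = 7.18, giving 8 ramp runs. That means 7 intermediate landings.
Ramp run (horizontal) at 1:16: 5454 × 16 = 87264 mm.
7 intermediate landings contribute 7 × 2400 = 16800 mm.
Top and bottom landings: 2 × 1525 = 3050 mm.
Total = 87264 + 16800 + 3050 = 107114 mm.
= 107.11 m.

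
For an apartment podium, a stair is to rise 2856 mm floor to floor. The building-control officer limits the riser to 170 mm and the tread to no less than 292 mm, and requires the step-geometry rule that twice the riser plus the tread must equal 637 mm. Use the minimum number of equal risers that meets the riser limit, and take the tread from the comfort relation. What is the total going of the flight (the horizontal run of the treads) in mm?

4816 mm

2856 / 170 = 16.800 → round up to 17 risers.
Each riser is 2856/17 = 168 mm (≤ 170 mm).
T = 637 − 2·168 = 301 mm, which satisfies the 292 mm minimum.
Going = (17 − 1) × 301 = 4816 mm.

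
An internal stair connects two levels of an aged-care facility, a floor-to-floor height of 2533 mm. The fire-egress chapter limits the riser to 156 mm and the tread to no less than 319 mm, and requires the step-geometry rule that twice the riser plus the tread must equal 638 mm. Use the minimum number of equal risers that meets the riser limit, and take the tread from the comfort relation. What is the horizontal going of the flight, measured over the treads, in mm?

2533 / 156 = 16.237 → round up to 17 risers.
Each riser is 2533/17 = 149 mm (≤ 156 mm).
Tread T = 638 − 2 × 149 = 340 mm (≥ 319 mm).
17 risers give 16 treads; going = 16 × 340 = 5440 mm.

5440 mm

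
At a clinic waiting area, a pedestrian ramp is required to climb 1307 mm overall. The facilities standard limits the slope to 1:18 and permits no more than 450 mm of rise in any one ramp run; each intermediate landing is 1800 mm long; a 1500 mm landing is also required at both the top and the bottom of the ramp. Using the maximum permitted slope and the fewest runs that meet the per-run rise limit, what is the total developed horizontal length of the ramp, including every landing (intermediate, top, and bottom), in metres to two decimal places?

30.13 m

⌈1307/450⌉ = 3 ramp runs. That means 2 intermediate landings.
Ramp run (horizontal) at 1:18: 1307 × 18 = 23526 mm.
2 intermediate landings contribute 2 × 1800 = 3600 mm.
Top and bottom landings: 2 × 1500 = 3000 mm.
Total = 23526 + 3600 + 3000 = 30126 mm.
= 30.13 m.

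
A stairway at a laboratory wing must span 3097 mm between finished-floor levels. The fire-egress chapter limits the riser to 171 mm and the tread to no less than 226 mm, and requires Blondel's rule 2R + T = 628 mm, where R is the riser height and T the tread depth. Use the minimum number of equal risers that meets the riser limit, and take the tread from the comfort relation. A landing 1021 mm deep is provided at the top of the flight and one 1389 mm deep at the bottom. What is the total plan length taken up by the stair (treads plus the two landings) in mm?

7846 mm

3097 / 171 = 18.111 → round up to 19 risers.
Riser R = 3097 / 19 = 163 mm, within the 171 mm limit.
T = 628 − 2·163 = 302 mm, which satisfies the 226 mm minimum.
Treads = 19 − 1 = 18; going = 18 × 302 = 5436 mm.
Add landings: 5436 + 1021 + 1389 = 7846 mm.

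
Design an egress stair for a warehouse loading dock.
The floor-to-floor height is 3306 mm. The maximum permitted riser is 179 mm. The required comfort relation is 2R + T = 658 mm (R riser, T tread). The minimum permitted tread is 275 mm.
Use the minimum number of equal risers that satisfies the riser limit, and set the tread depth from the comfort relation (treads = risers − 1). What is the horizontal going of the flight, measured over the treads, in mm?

3306 / 179 = 18.47, so 19 risers are needed.
Riser R = 3306 / 19 = 174 mm, within the 179 mm limit.
T = 658 − 2·174 = 310 mm, which satisfies the 275 mm minimum.
Treads = 19 − 1 = 18; going = 18 × 310 = 5580 mm.

5580 mm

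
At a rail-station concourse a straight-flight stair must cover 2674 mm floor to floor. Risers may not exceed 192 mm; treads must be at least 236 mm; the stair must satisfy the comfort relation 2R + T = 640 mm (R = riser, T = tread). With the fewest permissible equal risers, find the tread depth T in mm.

258 mm

⌈2674/192⌉ = 14 risers.
Riser R = 2674 / 14 = 191 mm, within the 192 mm limit.
From 2R + T = 640: T = 640 − 382 = 258 mm.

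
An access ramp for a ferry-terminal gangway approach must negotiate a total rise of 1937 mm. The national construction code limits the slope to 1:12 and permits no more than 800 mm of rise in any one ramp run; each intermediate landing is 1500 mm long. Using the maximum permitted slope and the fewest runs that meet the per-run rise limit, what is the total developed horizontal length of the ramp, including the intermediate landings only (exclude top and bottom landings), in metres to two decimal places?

At most 800 each: 1937/800 = 2.42, giving 3 ramp runs. That means 2 intermediate landings.
Horizontal run for 1937 mm of rise at 1:12 is 1937 × 12 = 23244 mm.
Intermediate landings: 2 × 1500 = 3000 mm.
Total developed length = 23244 + 3000 = 26244 mm.
= 26.24 m.

26.24 m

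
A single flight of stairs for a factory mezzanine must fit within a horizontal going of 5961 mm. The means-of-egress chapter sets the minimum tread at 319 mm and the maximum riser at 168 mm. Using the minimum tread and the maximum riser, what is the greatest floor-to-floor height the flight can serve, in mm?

3192 mm

Treads that fit: ⌊5961 / 319⌋ = 18.
Risers = treads + 1 = 19.
Maximum height = 19 × 168 = 3192 mm.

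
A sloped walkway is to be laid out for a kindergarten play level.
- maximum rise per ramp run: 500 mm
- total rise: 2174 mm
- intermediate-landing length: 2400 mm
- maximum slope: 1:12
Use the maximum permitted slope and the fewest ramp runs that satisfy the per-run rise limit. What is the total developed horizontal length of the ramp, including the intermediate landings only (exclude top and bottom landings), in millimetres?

35688 mm

⌈2174/500⌉ = 5 ramp runs. That means 4 intermediate landings.
Horizontal run for 2174 mm of rise at 1:12 is 2174 × 12 = 26088 mm.
4 intermediate landings contribute 4 × 2400 = 9600 mm.
Developed length = 26088 + 9600 = 35688 mm.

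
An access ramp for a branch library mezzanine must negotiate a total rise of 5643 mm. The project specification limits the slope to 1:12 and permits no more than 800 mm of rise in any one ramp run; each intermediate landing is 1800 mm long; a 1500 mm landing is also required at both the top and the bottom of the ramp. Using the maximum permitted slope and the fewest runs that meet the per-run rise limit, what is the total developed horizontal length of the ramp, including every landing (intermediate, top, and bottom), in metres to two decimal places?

5643 / 800 = 7.054 → round up to 8 ramp runs. That means 7 intermediate landings.
Horizontal run for 5643 mm of rise at 1:12 is 5643 × 12 = 67716 mm.
Intermediate landings: 7 × 1800 = 12600 mm.
Top and bottom landings: 2 × 1500 = 3000 mm.
Total = 67716 + 12600 + 3000 = 83316 mm.
= 83.32 m.

83.32 m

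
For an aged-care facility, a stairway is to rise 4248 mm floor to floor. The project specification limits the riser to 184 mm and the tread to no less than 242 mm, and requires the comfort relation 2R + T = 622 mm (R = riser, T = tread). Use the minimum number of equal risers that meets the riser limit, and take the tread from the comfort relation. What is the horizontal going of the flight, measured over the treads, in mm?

6164 mm

At most 184 each: 4248/184 = 23.09, giving 24 risers.
Riser R = 4248 / 24 = 177 mm, within the 184 mm limit.
From 2R + T = 622: T = 622 − 354 = 268 mm.
24 risers give 23 treads; going = 23 × 268 = 6164 mm.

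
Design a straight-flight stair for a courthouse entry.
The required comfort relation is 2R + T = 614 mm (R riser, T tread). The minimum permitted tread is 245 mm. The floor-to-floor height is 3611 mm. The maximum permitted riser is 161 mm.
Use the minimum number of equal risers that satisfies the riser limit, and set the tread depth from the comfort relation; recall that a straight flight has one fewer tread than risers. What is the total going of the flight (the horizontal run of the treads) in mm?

6600 mm

3611 / 161 = 22.429 → round up to 23 risers.
Riser R = 3611 / 23 = 157 mm, within the 161 mm limit.
Tread T = 614 − 2 × 157 = 300 mm (≥ 245 mm).
23 risers give 22 treads; going = 22 × 300 = 6600 mm.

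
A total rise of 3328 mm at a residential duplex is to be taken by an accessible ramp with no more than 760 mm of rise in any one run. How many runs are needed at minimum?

3328 / 760 = 4.38, so 5 ramp runs are needed.

5 runs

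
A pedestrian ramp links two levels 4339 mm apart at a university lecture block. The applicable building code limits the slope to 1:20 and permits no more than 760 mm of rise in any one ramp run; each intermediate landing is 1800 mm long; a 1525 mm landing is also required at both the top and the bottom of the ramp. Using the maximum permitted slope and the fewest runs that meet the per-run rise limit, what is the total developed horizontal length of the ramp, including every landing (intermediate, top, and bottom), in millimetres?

4339 / 760 = 5.71, so 6 ramp runs are needed. That means 5 intermediate landings.
Horizontal run for 4339 mm of rise at 1:20 is 4339 × 20 = 86780 mm.
Intermediate landings: 5 × 1800 = 9000 mm.
Top and bottom landings: 2 × 1525 = 3050 mm.
Total = 86780 + 9000 + 3050 = 98830 mm.

98830 mm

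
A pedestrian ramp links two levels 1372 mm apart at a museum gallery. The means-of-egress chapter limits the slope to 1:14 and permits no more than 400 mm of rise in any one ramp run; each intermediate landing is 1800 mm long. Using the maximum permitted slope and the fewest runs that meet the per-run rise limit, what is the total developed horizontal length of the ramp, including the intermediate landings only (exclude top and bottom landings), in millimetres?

At most 400 each: 1372/400 = 3.43, giving 4 ramp runs. That means 3 intermediate landings.
Horizontal run for 1372 mm of rise at 1:14 is 1372 × 14 = 19208 mm.
Intermediate landings: 3 × 1800 = 5400 mm.
Total developed length = 19208 + 5400 = 24608 mm.

24608 mm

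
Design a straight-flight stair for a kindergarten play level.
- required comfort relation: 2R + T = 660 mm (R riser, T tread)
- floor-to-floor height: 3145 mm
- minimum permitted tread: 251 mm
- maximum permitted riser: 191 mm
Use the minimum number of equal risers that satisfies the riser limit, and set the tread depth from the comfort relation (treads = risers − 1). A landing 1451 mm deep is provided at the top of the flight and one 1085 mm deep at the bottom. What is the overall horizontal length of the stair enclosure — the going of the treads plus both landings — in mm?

7176 mm

3145 / 191 = 16.47, so 17 risers are needed.
R = 3145 ÷ 17 = 185 mm.
From 2R + T = 660: T = 660 − 370 = 290 mm.
17 risers give 16 treads; going = 16 × 290 = 4640 mm.
Add landings: 4640 + 1451 + 1085 = 7176 mm.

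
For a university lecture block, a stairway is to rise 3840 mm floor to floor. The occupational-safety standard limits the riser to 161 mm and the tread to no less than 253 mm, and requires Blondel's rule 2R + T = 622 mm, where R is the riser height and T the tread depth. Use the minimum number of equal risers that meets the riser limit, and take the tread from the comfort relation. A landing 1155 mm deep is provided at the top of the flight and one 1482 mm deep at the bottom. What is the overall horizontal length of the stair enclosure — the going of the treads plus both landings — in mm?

9583 mm

At most 161 each: 3840/161 = 23.85, giving 24 risers.
Each riser is 3840/24 = 160 mm (≤ 161 mm).
Tread T = 622 − 2 × 160 = 302 mm (≥ 253 mm).
Going = (24 − 1) × 302 = 6946 mm.
Add landings: 6946 + 1155 + 1482 = 9583 mm.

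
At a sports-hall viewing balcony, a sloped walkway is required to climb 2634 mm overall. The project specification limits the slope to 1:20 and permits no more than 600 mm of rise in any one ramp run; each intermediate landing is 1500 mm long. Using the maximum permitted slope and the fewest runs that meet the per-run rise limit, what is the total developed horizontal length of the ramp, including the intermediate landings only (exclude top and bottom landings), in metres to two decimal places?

58.68 m

At most 600 each: 2634/600 = 4.39, giving 5 ramp runs. That means 4 intermediate landings.
Horizontal run for 2634 mm of rise at 1:20 is 2634 × 20 = 52680 mm.
Intermediate landings: 4 × 1500 = 6000 mm.
Developed length = 52680 + 6000 = 58680 mm.
= 58.68 m.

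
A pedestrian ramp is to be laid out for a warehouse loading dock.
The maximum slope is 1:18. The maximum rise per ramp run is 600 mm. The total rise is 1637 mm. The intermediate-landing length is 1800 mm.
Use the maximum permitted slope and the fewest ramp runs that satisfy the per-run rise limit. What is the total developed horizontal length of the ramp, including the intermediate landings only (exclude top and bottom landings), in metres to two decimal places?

33.07 m

1637 / 600 = 2.73, so 3 ramp runs are needed. That means 2 intermediate landings.
Ramp run (horizontal) at 1:18: 1637 × 18 = 29466 mm.
Intermediate landings: 2 × 1800 = 3600 mm.
Developed length = 29466 + 3600 = 33066 mm.
= 33.07 m.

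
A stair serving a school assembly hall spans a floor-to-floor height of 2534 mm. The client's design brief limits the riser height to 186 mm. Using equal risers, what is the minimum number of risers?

At most 186 each: 2534/186 = 13.62, giving 14 risers.

14 risers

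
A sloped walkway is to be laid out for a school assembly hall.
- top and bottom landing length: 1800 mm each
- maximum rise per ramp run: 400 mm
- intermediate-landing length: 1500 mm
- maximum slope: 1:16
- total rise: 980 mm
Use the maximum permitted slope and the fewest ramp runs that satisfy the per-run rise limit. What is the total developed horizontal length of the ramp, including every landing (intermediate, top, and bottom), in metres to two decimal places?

22.28 m

At most 400 each: 980/400 = 2.45, giving 3 ramp runs. That means 2 intermediate landings.
Horizontal run for 980 mm of rise at 1:16 is 980 × 16 = 15680 mm.
Intermediate landings: 2 × 1500 = 3000 mm.
Top and bottom landings: 2 × 1800 = 3600 mm.
Total = 15680 + 3000 + 3600 = 22280 mm.
= 22.28 m.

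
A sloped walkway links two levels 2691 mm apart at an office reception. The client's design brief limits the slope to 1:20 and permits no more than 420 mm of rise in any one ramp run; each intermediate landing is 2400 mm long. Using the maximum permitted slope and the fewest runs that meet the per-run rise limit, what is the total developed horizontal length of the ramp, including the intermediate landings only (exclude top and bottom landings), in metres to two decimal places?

2691 / 420 = 6.41, so 7 ramp runs are needed. That means 6 intermediate landings.
Ramp run (horizontal) at 1:20: 2691 × 20 = 53820 mm.
6 intermediate landings contribute 6 × 2400 = 14400 mm.
Developed length = 53820 + 14400 = 68220 mm.
= 68.22 m.

68.22 m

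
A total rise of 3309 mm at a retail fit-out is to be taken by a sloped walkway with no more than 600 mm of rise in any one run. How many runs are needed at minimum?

6 runs

3309 / 600 = 5.51, so 6 ramp runs are needed.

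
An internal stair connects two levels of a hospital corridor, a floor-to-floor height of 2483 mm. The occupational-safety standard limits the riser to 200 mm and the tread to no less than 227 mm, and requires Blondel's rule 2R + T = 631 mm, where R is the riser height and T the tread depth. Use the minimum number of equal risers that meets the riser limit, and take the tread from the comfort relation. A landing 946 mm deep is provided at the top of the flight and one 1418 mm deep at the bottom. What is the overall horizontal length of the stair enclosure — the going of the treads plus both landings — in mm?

⌈2483/200⌉ = 13 risers.
R = 2483 ÷ 13 = 191 mm.
Tread T = 631 − 2 × 191 = 249 mm (≥ 227 mm).
Treads = 13 − 1 = 12; going = 12 × 249 = 2988 mm.
Add landings: 2988 + 946 + 1418 = 5352 mm.

5352 mm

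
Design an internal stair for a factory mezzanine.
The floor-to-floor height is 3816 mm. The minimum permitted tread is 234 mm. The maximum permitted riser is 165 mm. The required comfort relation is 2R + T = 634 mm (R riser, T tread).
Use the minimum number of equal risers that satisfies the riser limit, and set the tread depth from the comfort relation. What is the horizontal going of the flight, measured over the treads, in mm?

7268 mm

3816 / 165 = 23.13, so 24 risers are needed.
Riser R = 3816 / 24 = 159 mm, within the 165 mm limit.
From 2R + T = 634: T = 634 − 318 = 316 mm.
Going = (24 − 1) × 316 = 7268 mm.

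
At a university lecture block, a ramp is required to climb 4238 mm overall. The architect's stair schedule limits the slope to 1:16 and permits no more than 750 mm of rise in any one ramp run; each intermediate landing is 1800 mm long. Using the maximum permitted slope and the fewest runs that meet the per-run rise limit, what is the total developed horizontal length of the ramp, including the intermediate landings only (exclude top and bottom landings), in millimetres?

76808 mm

At most 750 each: 4238/750 = 5.65, giving 6 ramp runs. That means 5 intermediate landings.
Ramp run (horizontal) at 1:16: 4238 × 16 = 67808 mm.
Intermediate landings: 5 × 1800 = 9000 mm.
Developed length = 67808 + 9000 = 76808 mm.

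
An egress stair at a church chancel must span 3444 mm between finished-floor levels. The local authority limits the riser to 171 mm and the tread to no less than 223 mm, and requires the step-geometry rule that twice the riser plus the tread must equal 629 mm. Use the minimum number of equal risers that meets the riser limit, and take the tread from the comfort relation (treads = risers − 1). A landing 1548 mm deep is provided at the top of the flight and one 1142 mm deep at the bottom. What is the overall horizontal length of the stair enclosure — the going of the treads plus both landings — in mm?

At most 171 each: 3444/171 = 20.14, giving 21 risers.
Riser R = 3444 / 21 = 164 mm, within the 171 mm limit.
Tread T = 629 − 2 × 164 = 301 mm (≥ 223 mm).
Going = (21 − 1) × 301 = 6020 mm.
Add landings: 6020 + 1548 + 1142 = 8710 mm.

8710 mm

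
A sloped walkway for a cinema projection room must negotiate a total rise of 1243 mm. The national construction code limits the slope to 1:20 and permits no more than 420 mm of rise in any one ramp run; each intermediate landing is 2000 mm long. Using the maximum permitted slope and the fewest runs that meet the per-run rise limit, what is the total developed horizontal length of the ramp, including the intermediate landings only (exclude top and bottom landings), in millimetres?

28860 mm

1243 / 420 = 2.96, so 3 ramp runs are needed. That means 2 intermediate landings.
Horizontal run for 1243 mm of rise at 1:20 is 1243 × 20 = 24860 mm.
2 intermediate landings contribute 2 × 2000 = 4000 mm.
Total developed length = 24860 + 4000 = 28860 mm.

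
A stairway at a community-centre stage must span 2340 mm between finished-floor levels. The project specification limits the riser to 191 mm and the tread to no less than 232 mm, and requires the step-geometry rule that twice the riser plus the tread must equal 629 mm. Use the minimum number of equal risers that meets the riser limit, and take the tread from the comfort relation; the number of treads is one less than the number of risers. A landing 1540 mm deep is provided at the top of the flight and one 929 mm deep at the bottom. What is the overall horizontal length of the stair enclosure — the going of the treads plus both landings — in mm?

2340 / 191 = 12.25, so 13 risers are needed.
Each riser is 2340/13 = 180 mm (≤ 191 mm).
From 2R + T = 629: T = 629 − 360 = 269 mm.
13 risers give 12 treads; going = 12 × 269 = 3228 mm.
Add landings: 3228 + 1540 + 929 = 5697 mm.

5697 mm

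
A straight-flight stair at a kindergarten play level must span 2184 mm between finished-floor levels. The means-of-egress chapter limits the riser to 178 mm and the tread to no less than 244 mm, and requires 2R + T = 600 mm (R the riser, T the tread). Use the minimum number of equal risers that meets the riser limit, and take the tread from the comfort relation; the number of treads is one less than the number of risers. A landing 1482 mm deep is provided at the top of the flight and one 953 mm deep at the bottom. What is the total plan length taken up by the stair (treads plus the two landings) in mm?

5603 mm

At most 178 each: 2184/178 = 12.27, giving 13 risers.
R = 2184 ÷ 13 = 168 mm.
T = 600 − 2·168 = 264 mm, which satisfies the 244 mm minimum.
Going = (13 − 1) × 264 = 3168 mm.
Enclosure = 3168 + 1482 + 953 = 5603 mm.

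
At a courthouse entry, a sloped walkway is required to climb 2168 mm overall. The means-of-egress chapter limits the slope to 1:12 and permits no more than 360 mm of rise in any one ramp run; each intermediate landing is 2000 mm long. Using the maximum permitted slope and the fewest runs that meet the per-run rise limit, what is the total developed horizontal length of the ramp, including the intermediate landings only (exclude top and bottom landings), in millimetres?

38016 mm

⌈2168/360⌉ = 7 ramp runs. That means 6 intermediate landings.
Ramp run (horizontal) at 1:12: 2168 × 12 = 26016 mm.
6 intermediate landings contribute 6 × 2000 = 12000 mm.
Total developed length = 26016 + 12000 = 38016 mm.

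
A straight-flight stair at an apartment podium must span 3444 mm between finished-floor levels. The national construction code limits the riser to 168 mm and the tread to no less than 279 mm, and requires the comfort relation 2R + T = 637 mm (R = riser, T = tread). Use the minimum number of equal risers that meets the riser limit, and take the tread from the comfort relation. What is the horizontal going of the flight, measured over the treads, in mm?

6180 mm

3444 / 168 = 20.50, so 21 risers are needed.
Riser R = 3444 / 21 = 164 mm, within the 168 mm limit.
T = 637 − 2·164 = 309 mm, which satisfies the 279 mm minimum.
21 risers give 20 treads; going = 20 × 309 = 6180 mm.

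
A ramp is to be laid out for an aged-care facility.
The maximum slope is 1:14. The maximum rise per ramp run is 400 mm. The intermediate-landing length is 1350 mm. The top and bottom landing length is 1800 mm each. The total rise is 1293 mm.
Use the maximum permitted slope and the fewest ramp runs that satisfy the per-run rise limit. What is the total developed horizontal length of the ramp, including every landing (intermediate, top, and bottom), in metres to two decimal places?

1293 / 400 = 3.23, so 4 ramp runs are needed. That means 3 intermediate landings.
Horizontal run for 1293 mm of rise at 1:14 is 1293 × 14 = 18102 mm.
Intermediate landings: 3 × 1350 = 4050 mm.
Top and bottom landings: 2 × 1800 = 3600 mm.
Total = 18102 + 4050 + 3600 = 25752 mm.
= 25.75 m.

25.75 m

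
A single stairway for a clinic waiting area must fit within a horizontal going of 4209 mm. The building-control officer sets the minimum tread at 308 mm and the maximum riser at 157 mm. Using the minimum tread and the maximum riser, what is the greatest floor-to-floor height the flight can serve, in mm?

2198 mm

Treads that fit: ⌊4209 / 308⌋ = 13.
Risers = treads + 1 = 14.
Maximum height = 14 × 157 = 2198 mm.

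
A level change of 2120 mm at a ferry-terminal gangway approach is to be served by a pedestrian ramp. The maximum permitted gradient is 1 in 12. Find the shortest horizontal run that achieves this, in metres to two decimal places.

Run = rise × 12 = 2120 × 12 = 25440 mm.
25440 mm = 25.44 m.

25.44 m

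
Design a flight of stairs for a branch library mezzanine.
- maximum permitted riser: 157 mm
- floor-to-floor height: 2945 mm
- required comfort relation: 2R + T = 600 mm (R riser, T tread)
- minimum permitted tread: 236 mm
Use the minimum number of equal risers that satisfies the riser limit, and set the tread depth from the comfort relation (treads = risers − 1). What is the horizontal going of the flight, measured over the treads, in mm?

⌈2945/157⌉ = 19 risers.
R = 2945 ÷ 19 = 155 mm.
Tread T = 600 − 2 × 155 = 290 mm (≥ 236 mm).
19 risers give 18 treads; going = 18 × 290 = 5220 mm.

5220 mm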